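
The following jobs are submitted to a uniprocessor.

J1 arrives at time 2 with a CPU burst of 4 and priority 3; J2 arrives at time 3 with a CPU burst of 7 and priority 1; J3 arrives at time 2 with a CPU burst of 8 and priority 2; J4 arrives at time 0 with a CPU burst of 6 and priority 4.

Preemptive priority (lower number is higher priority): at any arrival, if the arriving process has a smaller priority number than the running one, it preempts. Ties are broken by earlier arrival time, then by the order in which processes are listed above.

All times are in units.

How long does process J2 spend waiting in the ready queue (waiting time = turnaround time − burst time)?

Gantt: | J4 0-2 | J3 2-3 | J2 3-10 | J3 10-17 | J1 17-21 | J4 21-25 |
Completion: J1=21  J2=10  J3=17  J4=25
Waiting(J2) = turnaround − burst = 7 − 7 = 0

0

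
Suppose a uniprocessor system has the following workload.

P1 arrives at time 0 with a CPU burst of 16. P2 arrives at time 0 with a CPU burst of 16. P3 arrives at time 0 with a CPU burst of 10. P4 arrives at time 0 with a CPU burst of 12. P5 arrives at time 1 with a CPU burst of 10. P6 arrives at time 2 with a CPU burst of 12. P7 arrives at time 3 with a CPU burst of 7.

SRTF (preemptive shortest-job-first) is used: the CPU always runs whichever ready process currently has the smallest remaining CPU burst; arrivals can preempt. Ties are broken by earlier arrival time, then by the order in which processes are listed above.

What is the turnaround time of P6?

Gantt: | P3 0-10 | P7 10-17 | P5 17-27 | P4 27-39 | P6 39-51 | P1 51-67 | P2 67-83 |
Completion: P1=67  P2=83  P3=10  P4=39  P5=27  P6=51  P7=17
Turnaround (C−A): P1=67  P2=83  P3=10  P4=39  P5=26  P6=49  P7=14
Turnaround(P6) = completion − arrival = 51 − 2 = 49

49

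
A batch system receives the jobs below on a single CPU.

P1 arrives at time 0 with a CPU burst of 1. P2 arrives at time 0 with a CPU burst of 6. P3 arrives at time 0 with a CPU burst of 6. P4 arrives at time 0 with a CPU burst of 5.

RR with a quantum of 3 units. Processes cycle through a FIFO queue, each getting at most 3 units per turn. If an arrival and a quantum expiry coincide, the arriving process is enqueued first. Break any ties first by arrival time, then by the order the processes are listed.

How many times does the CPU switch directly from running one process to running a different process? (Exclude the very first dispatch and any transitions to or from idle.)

6

Timeline: | P1 0-1 | P2 1-4 | P3 4-7 | P4 7-10 | P2 10-13 | P3 13-16 | P4 16-18 |
Completion: P1=1  P2=13  P3=16  P4=18
Turnaround (C−A): P1=1  P2=13  P3=16  P4=18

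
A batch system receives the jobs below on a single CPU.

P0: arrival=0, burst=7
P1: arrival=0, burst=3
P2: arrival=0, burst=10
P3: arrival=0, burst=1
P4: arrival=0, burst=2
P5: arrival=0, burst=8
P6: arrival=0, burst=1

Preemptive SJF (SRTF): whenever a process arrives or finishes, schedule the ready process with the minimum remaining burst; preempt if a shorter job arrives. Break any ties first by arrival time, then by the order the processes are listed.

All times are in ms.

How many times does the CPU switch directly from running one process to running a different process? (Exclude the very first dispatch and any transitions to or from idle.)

6

Timeline: | P3 0-1 | P6 1-2 | P4 2-4 | P1 4-7 | P0 7-14 | P5 14-22 | P2 22-32 |
Completion: P0=14  P1=7  P2=32  P3=1  P4=4  P5=22  P6=2
Turnaround (C−A): P0=14  P1=7  P2=32  P3=1  P4=4  P5=22  P6=2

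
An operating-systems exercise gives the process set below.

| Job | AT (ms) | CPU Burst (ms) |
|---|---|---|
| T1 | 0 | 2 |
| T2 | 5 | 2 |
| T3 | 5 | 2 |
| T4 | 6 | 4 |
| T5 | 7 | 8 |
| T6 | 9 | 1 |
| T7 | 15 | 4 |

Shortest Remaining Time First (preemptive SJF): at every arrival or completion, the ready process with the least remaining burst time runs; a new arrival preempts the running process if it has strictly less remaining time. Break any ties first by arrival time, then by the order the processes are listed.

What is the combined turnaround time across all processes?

40

Timeline: | T1 0-2 | idle 2-5 | T2 5-7 | T3 7-9 | T6 9-10 | T4 10-14 | T5 14-15 | T7 15-19 | T5 19-26 |
Completion: T1=2  T2=7  T3=9  T4=14  T5=26  T6=10  T7=19
Turnaround (C−A): T1=2  T2=2  T3=4  T4=8  T5=19  T6=1  T7=4
Turnaround = completion − arrival: T1=2, T2=2, T3=4, T4=8, T5=19, T6=1, T7=4
Total turnaround = 2 + 2 + 4 + 8 + 19 + 1 + 4 = 40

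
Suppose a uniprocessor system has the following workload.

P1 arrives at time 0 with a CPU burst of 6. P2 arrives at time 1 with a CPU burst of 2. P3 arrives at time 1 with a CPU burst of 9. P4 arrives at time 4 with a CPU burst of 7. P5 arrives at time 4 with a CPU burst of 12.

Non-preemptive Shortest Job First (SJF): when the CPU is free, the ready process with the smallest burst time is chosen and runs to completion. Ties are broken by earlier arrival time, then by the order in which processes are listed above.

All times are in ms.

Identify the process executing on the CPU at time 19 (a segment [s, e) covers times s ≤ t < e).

P3

Timeline: | P1 0-6 | P2 6-8 | P4 8-15 | P3 15-24 | P5 24-36 |
Completion: P1=6  P2=8  P3=24  P4=15  P5=36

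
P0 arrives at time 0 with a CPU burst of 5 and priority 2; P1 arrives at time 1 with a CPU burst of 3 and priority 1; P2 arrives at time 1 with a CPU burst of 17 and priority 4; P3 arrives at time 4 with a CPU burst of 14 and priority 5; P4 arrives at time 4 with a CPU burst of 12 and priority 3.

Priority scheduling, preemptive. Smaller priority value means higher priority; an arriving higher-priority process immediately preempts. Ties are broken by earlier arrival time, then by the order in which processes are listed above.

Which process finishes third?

Schedule: | P0 0-1 | P1 1-4 | P0 4-8 | P4 8-20 | P2 20-37 | P3 37-51 |
Completion: P0=8  P1=4  P2=37  P3=51  P4=20
Turnaround (C−A): P0=8  P1=3  P2=36  P3=47  P4=16
Finish order: P1 → P0 → P4 → P2 → P3

P4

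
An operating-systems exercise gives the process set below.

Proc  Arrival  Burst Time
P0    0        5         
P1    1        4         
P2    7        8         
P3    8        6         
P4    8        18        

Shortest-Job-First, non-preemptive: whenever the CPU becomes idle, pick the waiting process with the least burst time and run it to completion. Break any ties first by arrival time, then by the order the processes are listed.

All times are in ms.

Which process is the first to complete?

Schedule: | P0 0-5 | P1 5-9 | P3 9-15 | P2 15-23 | P4 23-41 |
Completion: P0=5  P1=9  P2=23  P3=15  P4=41
Turnaround (C−A): P0=5  P1=8  P2=16  P3=7  P4=33
Finish order: P0 → P1 → P3 → P2 → P4

P0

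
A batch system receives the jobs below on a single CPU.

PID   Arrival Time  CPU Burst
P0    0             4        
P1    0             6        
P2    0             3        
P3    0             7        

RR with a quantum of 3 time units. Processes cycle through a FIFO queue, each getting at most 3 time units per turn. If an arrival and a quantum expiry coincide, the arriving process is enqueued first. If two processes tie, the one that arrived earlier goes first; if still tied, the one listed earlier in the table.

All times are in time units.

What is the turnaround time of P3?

20

Timeline: | P0 0-3 | P1 3-6 | P2 6-9 | P3 9-12 | P0 12-13 | P1 13-16 | P3 16-20 |
Completion: P0=13  P1=16  P2=9  P3=20
Turnaround(P3) = completion − arrival = 20 − 0 = 20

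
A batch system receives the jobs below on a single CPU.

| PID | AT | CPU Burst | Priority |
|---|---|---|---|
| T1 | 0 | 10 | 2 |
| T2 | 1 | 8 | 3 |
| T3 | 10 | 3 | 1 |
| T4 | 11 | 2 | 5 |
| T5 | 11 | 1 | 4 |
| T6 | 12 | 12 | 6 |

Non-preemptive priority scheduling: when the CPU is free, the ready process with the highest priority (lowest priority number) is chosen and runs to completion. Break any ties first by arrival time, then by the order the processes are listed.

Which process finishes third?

Schedule: | T1 0-10 | T3 10-13 | T2 13-21 | T5 21-22 | T4 22-24 | T6 24-36 |
Completion: T1=10  T2=21  T3=13  T4=24  T5=22  T6=36
Finish order: T1 → T3 → T2 → T5 → T4 → T6

T2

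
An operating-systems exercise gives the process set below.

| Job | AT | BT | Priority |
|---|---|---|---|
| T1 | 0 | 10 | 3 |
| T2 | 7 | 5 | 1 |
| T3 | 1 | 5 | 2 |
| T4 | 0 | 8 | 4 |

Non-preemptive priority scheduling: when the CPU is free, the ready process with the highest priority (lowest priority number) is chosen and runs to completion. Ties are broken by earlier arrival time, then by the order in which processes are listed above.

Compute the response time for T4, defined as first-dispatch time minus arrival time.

20

Timeline: | T1 0-10 | T2 10-15 | T3 15-20 | T4 20-28 |
Completion: T1=10  T2=15  T3=20  T4=28
Turnaround (C−A): T1=10  T2=8  T3=19  T4=28
Response(T4) = first start − arrival = 20 − 0 = 20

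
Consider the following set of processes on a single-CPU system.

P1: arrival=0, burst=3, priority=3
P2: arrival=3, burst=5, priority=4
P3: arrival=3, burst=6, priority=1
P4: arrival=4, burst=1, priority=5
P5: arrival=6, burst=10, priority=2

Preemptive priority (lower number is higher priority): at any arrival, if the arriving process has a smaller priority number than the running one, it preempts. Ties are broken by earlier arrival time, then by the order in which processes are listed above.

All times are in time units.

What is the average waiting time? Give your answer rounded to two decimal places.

7.80

Timeline: | P1 0-3 | P3 3-9 | P5 9-19 | P2 19-24 | P4 24-25 |
Completion: P1=3  P2=24  P3=9  P4=25  P5=19
Waiting times: P1=0, P2=16, P3=0, P4=20, P5=3
Average waiting = (0+16+0+20+3) / 5 = 39/5 = 7.80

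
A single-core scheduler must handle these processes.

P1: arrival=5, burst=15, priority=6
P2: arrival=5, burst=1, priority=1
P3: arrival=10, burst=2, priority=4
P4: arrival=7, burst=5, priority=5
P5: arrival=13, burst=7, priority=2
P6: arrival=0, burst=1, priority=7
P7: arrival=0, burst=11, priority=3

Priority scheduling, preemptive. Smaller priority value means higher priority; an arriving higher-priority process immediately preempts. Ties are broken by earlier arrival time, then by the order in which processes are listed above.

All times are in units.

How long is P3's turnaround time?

Timeline: | P7 0-5 | P2 5-6 | P7 6-12 | P3 12-13 | P5 13-20 | P3 20-21 | P4 21-26 | P1 26-41 | P6 41-42 |
Completion: P1=41  P2=6  P3=21  P4=26  P5=20  P6=42  P7=12
Turnaround (C−A): P1=36  P2=1  P3=11  P4=19  P5=7  P6=42  P7=12
Turnaround(P3) = completion − arrival = 21 − 10 = 11

11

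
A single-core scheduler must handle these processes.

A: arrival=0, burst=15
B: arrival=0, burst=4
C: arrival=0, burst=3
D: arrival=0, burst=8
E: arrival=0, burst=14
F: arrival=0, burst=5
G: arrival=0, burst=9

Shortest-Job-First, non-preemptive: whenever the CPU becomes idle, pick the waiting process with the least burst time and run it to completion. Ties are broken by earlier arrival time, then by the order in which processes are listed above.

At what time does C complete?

3

Gantt: | C 0-3 | B 3-7 | F 7-12 | D 12-20 | G 20-29 | E 29-43 | A 43-58 |
Completion: A=58  B=7  C=3  D=20  E=43  F=12  G=29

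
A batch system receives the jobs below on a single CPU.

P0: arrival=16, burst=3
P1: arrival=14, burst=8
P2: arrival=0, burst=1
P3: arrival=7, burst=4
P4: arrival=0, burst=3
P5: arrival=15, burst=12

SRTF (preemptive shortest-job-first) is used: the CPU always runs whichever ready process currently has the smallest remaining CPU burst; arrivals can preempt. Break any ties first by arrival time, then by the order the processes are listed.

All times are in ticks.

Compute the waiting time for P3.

0

Schedule: | P2 0-1 | P4 1-4 | idle 4-7 | P3 7-11 | idle 11-14 | P1 14-16 | P0 16-19 | P1 19-25 | P5 25-37 |
Completion: P0=19  P1=25  P2=1  P3=11  P4=4  P5=37
Turnaround (C−A): P0=3  P1=11  P2=1  P3=4  P4=4  P5=22
Waiting(P3) = turnaround − burst = 4 − 4 = 0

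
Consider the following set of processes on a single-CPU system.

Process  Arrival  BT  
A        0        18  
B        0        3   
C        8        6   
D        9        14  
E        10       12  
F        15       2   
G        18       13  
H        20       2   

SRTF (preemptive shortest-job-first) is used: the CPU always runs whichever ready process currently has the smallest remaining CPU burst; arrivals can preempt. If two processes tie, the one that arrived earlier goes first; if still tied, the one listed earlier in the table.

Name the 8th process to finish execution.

Schedule: | B 0-3 | A 3-8 | C 8-14 | E 14-15 | F 15-17 | E 17-20 | H 20-22 | E 22-30 | A 30-43 | G 43-56 | D 56-70 |
Completion: A=43  B=3  C=14  D=70  E=30  F=17  G=56  H=22
Finish order: B → C → F → H → E → A → G → D

D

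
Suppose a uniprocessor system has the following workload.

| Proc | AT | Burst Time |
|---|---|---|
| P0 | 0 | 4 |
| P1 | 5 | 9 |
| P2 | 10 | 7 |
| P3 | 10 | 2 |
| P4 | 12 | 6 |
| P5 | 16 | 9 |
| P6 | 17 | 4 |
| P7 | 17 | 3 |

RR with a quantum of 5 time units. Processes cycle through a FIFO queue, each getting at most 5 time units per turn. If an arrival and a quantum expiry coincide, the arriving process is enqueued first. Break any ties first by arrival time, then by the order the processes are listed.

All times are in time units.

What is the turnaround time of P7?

23

Schedule: | P0 0-4 | idle 4-5 | P1 5-10 | P2 10-15 | P3 15-17 | P1 17-21 | P4 21-26 | P2 26-28 | P5 28-33 | P6 33-37 | P7 37-40 | P4 40-41 | P5 41-45 |
Completion: P0=4  P1=21  P2=28  P3=17  P4=41  P5=45  P6=37  P7=40
Turnaround (C−A): P0=4  P1=16  P2=18  P3=7  P4=29  P5=29  P6=20  P7=23
Turnaround(P7) = completion − arrival = 40 − 17 = 23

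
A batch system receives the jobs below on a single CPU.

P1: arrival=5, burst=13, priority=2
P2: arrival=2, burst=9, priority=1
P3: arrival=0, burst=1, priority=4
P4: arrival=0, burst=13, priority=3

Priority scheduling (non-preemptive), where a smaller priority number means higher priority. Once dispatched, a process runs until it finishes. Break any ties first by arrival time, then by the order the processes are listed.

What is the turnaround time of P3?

Schedule: | P4 0-13 | P2 13-22 | P1 22-35 | P3 35-36 |
Completion: P1=35  P2=22  P3=36  P4=13
Turnaround (C−A): P1=30  P2=20  P3=36  P4=13
Turnaround(P3) = completion − arrival = 36 − 0 = 36

36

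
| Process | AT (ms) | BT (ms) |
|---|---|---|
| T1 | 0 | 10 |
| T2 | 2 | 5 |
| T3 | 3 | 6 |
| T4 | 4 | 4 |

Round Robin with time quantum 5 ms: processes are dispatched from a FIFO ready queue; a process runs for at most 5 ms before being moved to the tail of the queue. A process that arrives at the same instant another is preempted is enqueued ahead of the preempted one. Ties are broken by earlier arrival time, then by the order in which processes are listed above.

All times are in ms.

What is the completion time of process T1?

24

Gantt: | T1 0-5 | T2 5-10 | T3 10-15 | T4 15-19 | T1 19-24 | T3 24-25 |
Completion: T1=24  T2=10  T3=25  T4=19
Turnaround (C−A): T1=24  T2=8  T3=22  T4=15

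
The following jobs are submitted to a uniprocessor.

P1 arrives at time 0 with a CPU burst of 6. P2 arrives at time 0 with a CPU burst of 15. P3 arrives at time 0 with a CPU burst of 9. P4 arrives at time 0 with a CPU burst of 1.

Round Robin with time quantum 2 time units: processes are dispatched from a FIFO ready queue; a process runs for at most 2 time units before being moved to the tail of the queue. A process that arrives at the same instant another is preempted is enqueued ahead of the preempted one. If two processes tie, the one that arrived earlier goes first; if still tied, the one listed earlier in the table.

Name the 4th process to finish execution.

Timeline: | P1 0-2 | P2 2-4 | P3 4-6 | P4 6-7 | P1 7-9 | P2 9-11 | P3 11-13 | P1 13-15 | P2 15-17 | P3 17-19 | P2 19-21 | P3 21-23 | P2 23-25 | P3 25-26 | P2 26-31 |
Completion: P1=15  P2=31  P3=26  P4=7
Turnaround (C−A): P1=15  P2=31  P3=26  P4=7
Finish order: P4 → P1 → P3 → P2

P2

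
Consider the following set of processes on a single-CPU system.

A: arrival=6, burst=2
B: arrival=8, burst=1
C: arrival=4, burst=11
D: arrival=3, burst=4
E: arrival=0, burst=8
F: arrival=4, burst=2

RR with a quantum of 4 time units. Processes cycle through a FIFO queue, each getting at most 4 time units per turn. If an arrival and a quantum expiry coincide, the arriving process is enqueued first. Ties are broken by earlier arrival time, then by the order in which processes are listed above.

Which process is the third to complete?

Gantt: | E 0-4 | D 4-8 | C 8-12 | F 12-14 | E 14-18 | A 18-20 | B 20-21 | C 21-28 |
Completion: A=20  B=21  C=28  D=8  E=18  F=14
Turnaround (C−A): A=14  B=13  C=24  D=5  E=18  F=10
Finish order: D → F → E → A → B → C

E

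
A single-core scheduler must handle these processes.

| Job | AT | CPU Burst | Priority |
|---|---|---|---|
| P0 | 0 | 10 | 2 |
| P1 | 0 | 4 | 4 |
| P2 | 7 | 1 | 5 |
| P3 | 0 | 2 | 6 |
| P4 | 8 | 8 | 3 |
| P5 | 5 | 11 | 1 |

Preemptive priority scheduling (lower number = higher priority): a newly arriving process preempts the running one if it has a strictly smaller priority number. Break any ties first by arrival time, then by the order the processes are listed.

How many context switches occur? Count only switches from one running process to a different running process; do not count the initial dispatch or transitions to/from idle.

6

Timeline: | P0 0-5 | P5 5-16 | P0 16-21 | P4 21-29 | P1 29-33 | P2 33-34 | P3 34-36 |
Completion: P0=21  P1=33  P2=34  P3=36  P4=29  P5=16
Turnaround (C−A): P0=21  P1=33  P2=27  P3=36  P4=21  P5=11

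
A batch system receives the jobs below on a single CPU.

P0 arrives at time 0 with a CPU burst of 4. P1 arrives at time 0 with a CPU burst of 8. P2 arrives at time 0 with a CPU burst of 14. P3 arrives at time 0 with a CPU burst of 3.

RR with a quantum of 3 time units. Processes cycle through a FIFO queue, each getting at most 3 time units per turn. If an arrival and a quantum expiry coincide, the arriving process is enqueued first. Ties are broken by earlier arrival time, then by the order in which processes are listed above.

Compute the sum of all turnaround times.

75

Gantt: | P0 0-3 | P1 3-6 | P2 6-9 | P3 9-12 | P0 12-13 | P1 13-16 | P2 16-19 | P1 19-21 | P2 21-29 |
Completion: P0=13  P1=21  P2=29  P3=12
Turnaround = completion − arrival: P0=13, P1=21, P2=29, P3=12
Total turnaround = 13 + 21 + 29 + 12 = 75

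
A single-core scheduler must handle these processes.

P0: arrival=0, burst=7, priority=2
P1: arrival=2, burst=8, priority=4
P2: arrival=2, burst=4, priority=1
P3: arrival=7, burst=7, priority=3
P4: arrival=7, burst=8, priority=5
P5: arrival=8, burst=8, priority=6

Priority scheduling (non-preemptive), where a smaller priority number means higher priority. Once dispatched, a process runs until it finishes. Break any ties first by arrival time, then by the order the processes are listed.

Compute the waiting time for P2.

5

Schedule: | P0 0-7 | P2 7-11 | P3 11-18 | P1 18-26 | P4 26-34 | P5 34-42 |
Completion: P0=7  P1=26  P2=11  P3=18  P4=34  P5=42
Turnaround (C−A): P0=7  P1=24  P2=9  P3=11  P4=27  P5=34
Waiting(P2) = turnaround − burst = 9 − 4 = 5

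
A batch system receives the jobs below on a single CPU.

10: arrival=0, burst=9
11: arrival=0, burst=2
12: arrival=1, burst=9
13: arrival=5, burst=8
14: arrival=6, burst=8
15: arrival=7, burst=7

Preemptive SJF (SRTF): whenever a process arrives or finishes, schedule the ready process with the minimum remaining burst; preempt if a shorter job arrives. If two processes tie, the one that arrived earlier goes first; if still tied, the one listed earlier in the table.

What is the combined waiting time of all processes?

72

Schedule: | 11 0-2 | 10 2-11 | 15 11-18 | 13 18-26 | 14 26-34 | 12 34-43 |
Completion: 10=11  11=2  12=43  13=26  14=34  15=18
Turnaround (C−A): 10=11  11=2  12=42  13=21  14=28  15=11
Waiting = turnaround − burst: 10=2, 11=0, 12=33, 13=13, 14=20, 15=4
Total waiting = 2 + 0 + 33 + 13 + 20 + 4 = 72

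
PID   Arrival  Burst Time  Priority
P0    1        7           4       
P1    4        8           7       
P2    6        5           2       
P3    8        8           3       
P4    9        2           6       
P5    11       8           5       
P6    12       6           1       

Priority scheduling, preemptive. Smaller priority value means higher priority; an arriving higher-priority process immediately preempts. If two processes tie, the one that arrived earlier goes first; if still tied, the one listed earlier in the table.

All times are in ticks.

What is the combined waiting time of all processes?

103

Schedule: | idle 0-1 | P0 1-6 | P2 6-11 | P3 11-12 | P6 12-18 | P3 18-25 | P0 25-27 | P5 27-35 | P4 35-37 | P1 37-45 |
Completion: P0=27  P1=45  P2=11  P3=25  P4=37  P5=35  P6=18
Turnaround (C−A): P0=26  P1=41  P2=5  P3=17  P4=28  P5=24  P6=6
Waiting = turnaround − burst: P0=19, P1=33, P2=0, P3=9, P4=26, P5=16, P6=0
Total waiting = 19 + 33 + 0 + 9 + 26 + 16 + 0 = 103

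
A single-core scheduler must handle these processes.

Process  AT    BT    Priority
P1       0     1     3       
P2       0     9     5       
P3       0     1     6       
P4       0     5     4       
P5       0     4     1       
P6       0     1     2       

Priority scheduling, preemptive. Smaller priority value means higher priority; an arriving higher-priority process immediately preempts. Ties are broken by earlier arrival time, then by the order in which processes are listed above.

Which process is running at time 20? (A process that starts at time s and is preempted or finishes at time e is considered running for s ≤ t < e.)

P3

Timeline: | P5 0-4 | P6 4-5 | P1 5-6 | P4 6-11 | P2 11-20 | P3 20-21 |
Completion: P1=6  P2=20  P3=21  P4=11  P5=4  P6=5
Turnaround (C−A): P1=6  P2=20  P3=21  P4=11  P5=4  P6=5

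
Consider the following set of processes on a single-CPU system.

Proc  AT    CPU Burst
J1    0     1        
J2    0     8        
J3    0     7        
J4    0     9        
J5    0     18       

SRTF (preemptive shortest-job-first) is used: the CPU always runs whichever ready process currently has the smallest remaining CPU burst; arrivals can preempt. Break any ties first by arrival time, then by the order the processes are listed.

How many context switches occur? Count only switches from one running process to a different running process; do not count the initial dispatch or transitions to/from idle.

Gantt: | J1 0-1 | J3 1-8 | J2 8-16 | J4 16-25 | J5 25-43 |
Completion: J1=1  J2=16  J3=8  J4=25  J5=43
Turnaround (C−A): J1=1  J2=16  J3=8  J4=25  J5=43

4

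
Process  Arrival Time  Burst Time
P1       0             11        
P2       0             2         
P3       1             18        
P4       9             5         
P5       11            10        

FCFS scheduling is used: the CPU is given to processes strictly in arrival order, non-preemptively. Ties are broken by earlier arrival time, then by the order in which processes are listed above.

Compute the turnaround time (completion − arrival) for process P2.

13

Schedule: | P1 0-11 | P2 11-13 | P3 13-31 | P4 31-36 | P5 36-46 |
Completion: P1=11  P2=13  P3=31  P4=36  P5=46
Turnaround(P2) = completion − arrival = 13 − 0 = 13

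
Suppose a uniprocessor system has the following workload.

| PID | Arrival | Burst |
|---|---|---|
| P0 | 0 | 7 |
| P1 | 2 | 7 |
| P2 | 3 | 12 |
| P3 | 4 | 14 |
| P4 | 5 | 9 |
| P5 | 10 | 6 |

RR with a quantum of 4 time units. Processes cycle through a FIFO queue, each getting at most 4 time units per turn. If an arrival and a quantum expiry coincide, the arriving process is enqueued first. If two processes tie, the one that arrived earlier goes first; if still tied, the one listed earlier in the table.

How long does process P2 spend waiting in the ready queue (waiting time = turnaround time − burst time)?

Gantt: | P0 0-4 | P1 4-8 | P2 8-12 | P3 12-16 | P0 16-19 | P4 19-23 | P1 23-26 | P5 26-30 | P2 30-34 | P3 34-38 | P4 38-42 | P5 42-44 | P2 44-48 | P3 48-52 | P4 52-53 | P3 53-55 |
Completion: P0=19  P1=26  P2=48  P3=55  P4=53  P5=44
Waiting(P2) = turnaround − burst = 45 − 12 = 33

33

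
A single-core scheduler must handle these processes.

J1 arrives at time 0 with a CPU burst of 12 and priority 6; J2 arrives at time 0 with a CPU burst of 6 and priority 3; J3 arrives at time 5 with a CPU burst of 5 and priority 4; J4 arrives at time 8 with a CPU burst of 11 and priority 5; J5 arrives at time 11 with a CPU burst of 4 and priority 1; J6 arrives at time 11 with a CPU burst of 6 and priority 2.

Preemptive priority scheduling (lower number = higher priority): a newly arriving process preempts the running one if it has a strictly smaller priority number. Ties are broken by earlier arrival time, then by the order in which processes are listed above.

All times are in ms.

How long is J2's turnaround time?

6

Gantt: | J2 0-6 | J3 6-11 | J5 11-15 | J6 15-21 | J4 21-32 | J1 32-44 |
Completion: J1=44  J2=6  J3=11  J4=32  J5=15  J6=21
Turnaround(J2) = completion − arrival = 6 − 0 = 6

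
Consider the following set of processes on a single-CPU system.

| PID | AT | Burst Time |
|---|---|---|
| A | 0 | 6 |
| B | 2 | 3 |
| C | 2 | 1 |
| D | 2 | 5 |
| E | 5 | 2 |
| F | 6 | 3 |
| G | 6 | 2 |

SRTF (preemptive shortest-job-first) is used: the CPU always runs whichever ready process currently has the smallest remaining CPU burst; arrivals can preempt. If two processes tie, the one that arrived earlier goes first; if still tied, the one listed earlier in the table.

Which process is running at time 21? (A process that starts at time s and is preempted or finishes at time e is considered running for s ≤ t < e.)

Timeline: | A 0-2 | C 2-3 | B 3-6 | E 6-8 | G 8-10 | F 10-13 | A 13-17 | D 17-22 |
Completion: A=17  B=6  C=3  D=22  E=8  F=13  G=10

D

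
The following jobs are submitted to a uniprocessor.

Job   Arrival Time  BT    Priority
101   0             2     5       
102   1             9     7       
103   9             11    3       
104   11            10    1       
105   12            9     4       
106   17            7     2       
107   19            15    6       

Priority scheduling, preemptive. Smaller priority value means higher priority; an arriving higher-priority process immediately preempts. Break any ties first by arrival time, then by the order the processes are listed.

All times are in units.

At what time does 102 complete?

Schedule: | 101 0-2 | 102 2-9 | 103 9-11 | 104 11-21 | 106 21-28 | 103 28-37 | 105 37-46 | 107 46-61 | 102 61-63 |
Completion: 101=2  102=63  103=37  104=21  105=46  106=28  107=61

63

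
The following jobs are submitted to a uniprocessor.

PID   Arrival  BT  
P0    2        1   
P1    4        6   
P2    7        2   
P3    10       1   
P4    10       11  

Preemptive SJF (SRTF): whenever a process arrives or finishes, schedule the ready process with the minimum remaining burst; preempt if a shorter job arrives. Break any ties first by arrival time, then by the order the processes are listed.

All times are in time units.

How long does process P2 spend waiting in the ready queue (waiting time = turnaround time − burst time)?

Gantt: | idle 0-2 | P0 2-3 | idle 3-4 | P1 4-7 | P2 7-9 | P1 9-10 | P3 10-11 | P1 11-13 | P4 13-24 |
Completion: P0=3  P1=13  P2=9  P3=11  P4=24
Waiting(P2) = turnaround − burst = 2 − 2 = 0

0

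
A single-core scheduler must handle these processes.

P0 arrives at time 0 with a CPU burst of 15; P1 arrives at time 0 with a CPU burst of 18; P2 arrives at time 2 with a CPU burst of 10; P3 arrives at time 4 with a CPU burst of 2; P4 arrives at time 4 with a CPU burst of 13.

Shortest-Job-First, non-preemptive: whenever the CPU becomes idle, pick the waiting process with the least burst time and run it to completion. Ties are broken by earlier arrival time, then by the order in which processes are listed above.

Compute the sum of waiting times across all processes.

89

Timeline: | P0 0-15 | P3 15-17 | P2 17-27 | P4 27-40 | P1 40-58 |
Completion: P0=15  P1=58  P2=27  P3=17  P4=40
Waiting = turnaround − burst: P0=0, P1=40, P2=15, P3=11, P4=23
Total waiting = 0 + 40 + 15 + 11 + 23 = 89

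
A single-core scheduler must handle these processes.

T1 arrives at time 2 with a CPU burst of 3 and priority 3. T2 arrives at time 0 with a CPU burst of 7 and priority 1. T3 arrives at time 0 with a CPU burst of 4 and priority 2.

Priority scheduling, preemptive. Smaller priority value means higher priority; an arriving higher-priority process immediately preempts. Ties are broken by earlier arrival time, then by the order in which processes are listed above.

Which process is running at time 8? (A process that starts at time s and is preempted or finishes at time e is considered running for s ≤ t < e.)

Gantt: | T2 0-7 | T3 7-11 | T1 11-14 |
Completion: T1=14  T2=7  T3=11

T3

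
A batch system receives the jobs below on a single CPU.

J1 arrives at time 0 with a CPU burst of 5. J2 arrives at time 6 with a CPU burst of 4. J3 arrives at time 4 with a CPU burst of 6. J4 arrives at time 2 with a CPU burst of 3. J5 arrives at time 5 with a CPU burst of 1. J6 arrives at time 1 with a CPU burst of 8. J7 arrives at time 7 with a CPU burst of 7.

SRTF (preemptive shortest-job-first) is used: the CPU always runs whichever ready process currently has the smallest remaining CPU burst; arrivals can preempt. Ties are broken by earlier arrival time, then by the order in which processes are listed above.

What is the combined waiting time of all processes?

Timeline: | J1 0-5 | J5 5-6 | J4 6-9 | J2 9-13 | J3 13-19 | J7 19-26 | J6 26-34 |
Completion: J1=5  J2=13  J3=19  J4=9  J5=6  J6=34  J7=26
Waiting = turnaround − burst: J1=0, J2=3, J3=9, J4=4, J5=0, J6=25, J7=12
Total waiting = 0 + 3 + 9 + 4 + 0 + 25 + 12 = 53

53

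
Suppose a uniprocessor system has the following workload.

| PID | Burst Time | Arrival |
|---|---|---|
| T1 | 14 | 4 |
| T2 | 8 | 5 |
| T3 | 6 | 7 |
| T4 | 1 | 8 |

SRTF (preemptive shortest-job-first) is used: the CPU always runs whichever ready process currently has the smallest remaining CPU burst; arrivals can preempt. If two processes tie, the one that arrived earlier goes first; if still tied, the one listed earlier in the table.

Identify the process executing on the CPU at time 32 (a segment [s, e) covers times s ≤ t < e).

T1

Timeline: | idle 0-4 | T1 4-5 | T2 5-8 | T4 8-9 | T2 9-14 | T3 14-20 | T1 20-33 |
Completion: T1=33  T2=14  T3=20  T4=9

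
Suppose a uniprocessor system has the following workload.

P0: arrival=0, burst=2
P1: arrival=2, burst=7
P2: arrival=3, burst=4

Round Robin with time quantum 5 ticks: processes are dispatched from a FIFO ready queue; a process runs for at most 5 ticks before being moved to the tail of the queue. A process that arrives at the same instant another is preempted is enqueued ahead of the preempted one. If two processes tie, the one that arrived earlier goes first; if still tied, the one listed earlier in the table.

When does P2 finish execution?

Schedule: | P0 0-2 | P1 2-7 | P2 7-11 | P1 11-13 |
Completion: P0=2  P1=13  P2=11
Turnaround (C−A): P0=2  P1=11  P2=8

11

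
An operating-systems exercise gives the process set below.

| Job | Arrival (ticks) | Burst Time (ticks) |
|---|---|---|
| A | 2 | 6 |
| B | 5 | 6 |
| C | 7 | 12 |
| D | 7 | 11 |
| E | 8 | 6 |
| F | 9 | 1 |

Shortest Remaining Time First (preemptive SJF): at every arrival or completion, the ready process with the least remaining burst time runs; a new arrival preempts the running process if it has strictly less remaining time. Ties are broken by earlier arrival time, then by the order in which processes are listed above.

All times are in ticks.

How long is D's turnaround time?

25

Schedule: | idle 0-2 | A 2-8 | B 8-9 | F 9-10 | B 10-15 | E 15-21 | D 21-32 | C 32-44 |
Completion: A=8  B=15  C=44  D=32  E=21  F=10
Turnaround (C−A): A=6  B=10  C=37  D=25  E=13  F=1
Turnaround(D) = completion − arrival = 32 − 7 = 25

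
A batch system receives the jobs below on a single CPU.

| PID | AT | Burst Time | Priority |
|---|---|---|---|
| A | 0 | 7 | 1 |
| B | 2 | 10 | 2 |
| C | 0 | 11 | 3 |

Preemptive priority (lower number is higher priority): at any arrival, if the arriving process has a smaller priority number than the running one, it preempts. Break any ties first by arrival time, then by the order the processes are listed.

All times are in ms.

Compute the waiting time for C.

17

Gantt: | A 0-7 | B 7-17 | C 17-28 |
Completion: A=7  B=17  C=28
Turnaround (C−A): A=7  B=15  C=28
Waiting(C) = turnaround − burst = 28 − 11 = 17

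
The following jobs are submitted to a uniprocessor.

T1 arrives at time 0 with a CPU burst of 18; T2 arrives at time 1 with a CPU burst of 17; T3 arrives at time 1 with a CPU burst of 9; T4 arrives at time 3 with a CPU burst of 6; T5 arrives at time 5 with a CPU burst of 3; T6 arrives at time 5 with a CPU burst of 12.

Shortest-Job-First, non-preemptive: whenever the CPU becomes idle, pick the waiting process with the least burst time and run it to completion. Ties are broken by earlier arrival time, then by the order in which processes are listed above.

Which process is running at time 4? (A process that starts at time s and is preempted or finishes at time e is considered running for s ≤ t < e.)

Schedule: | T1 0-18 | T5 18-21 | T4 21-27 | T3 27-36 | T6 36-48 | T2 48-65 |
Completion: T1=18  T2=65  T3=36  T4=27  T5=21  T6=48
Turnaround (C−A): T1=18  T2=64  T3=35  T4=24  T5=16  T6=43

T1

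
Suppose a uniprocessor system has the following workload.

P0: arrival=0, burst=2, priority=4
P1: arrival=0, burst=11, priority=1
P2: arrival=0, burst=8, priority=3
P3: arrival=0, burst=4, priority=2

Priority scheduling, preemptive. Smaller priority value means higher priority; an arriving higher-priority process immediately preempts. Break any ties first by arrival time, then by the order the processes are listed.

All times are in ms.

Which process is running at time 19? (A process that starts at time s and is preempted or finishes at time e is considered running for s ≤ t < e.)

P2

Timeline: | P1 0-11 | P3 11-15 | P2 15-23 | P0 23-25 |
Completion: P0=25  P1=11  P2=23  P3=15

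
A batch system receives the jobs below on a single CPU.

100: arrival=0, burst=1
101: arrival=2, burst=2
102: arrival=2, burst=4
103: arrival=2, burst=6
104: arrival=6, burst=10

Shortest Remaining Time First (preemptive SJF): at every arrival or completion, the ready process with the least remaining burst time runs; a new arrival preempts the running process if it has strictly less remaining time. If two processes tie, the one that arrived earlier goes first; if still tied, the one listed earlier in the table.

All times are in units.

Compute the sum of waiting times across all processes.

Schedule: | 100 0-1 | idle 1-2 | 101 2-4 | 102 4-8 | 103 8-14 | 104 14-24 |
Completion: 100=1  101=4  102=8  103=14  104=24
Turnaround (C−A): 100=1  101=2  102=6  103=12  104=18
Waiting = turnaround − burst: 100=0, 101=0, 102=2, 103=6, 104=8
Total waiting = 0 + 0 + 2 + 6 + 8 = 16

16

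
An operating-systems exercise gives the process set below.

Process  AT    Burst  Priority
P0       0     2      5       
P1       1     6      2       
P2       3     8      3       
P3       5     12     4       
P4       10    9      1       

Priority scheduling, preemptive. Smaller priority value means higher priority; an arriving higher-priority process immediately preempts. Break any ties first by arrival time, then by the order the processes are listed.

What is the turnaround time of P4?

9

Gantt: | P0 0-1 | P1 1-7 | P2 7-10 | P4 10-19 | P2 19-24 | P3 24-36 | P0 36-37 |
Completion: P0=37  P1=7  P2=24  P3=36  P4=19
Turnaround (C−A): P0=37  P1=6  P2=21  P3=31  P4=9
Turnaround(P4) = completion − arrival = 19 − 10 = 9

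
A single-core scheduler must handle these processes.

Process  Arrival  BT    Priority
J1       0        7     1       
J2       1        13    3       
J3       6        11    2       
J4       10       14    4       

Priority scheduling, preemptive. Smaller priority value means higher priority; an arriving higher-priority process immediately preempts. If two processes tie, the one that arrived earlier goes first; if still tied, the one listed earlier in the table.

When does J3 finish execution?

Gantt: | J1 0-7 | J3 7-18 | J2 18-31 | J4 31-45 |
Completion: J1=7  J2=31  J3=18  J4=45

18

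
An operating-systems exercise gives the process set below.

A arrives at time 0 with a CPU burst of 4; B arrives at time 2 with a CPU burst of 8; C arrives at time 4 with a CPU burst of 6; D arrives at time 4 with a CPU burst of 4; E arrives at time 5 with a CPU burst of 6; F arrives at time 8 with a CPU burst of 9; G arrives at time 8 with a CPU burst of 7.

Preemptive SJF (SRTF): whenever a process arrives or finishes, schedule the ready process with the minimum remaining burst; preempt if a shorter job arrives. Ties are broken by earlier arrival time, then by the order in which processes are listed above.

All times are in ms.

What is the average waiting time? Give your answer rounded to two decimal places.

11.00

Timeline: | A 0-4 | D 4-8 | C 8-14 | E 14-20 | G 20-27 | B 27-35 | F 35-44 |
Completion: A=4  B=35  C=14  D=8  E=20  F=44  G=27
Waiting times: A=0, B=25, C=4, D=0, E=9, F=27, G=12
Average waiting = (0+25+4+0+9+27+12) / 7 = 77/7 = 11.00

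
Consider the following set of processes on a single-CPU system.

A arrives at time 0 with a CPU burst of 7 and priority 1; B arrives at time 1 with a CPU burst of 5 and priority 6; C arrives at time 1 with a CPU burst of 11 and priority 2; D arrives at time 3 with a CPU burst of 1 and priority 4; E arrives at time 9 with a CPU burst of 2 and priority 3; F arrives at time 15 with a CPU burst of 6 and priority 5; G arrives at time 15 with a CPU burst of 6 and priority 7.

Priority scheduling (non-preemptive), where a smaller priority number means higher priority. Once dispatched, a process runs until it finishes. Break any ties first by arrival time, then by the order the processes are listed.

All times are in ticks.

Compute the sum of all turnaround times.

Timeline: | A 0-7 | C 7-18 | E 18-20 | D 20-21 | F 21-27 | B 27-32 | G 32-38 |
Completion: A=7  B=32  C=18  D=21  E=20  F=27  G=38
Turnaround = completion − arrival: A=7, B=31, C=17, D=18, E=11, F=12, G=23
Total turnaround = 7 + 31 + 17 + 18 + 11 + 12 + 23 = 119

119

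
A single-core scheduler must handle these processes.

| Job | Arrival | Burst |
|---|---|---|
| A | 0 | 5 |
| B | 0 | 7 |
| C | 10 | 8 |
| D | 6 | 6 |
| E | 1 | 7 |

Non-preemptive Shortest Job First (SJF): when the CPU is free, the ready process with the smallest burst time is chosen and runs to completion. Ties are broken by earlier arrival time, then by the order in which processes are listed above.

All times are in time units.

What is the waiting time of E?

17

Schedule: | A 0-5 | B 5-12 | D 12-18 | E 18-25 | C 25-33 |
Completion: A=5  B=12  C=33  D=18  E=25
Turnaround (C−A): A=5  B=12  C=23  D=12  E=24
Waiting(E) = turnaround − burst = 24 − 7 = 17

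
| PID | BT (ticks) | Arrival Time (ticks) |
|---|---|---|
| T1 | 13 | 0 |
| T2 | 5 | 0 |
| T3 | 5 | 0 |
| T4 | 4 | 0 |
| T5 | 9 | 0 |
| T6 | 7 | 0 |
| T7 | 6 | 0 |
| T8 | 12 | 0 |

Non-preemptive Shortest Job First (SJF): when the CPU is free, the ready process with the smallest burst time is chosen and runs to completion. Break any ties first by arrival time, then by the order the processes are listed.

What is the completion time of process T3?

14

Gantt: | T4 0-4 | T2 4-9 | T3 9-14 | T7 14-20 | T6 20-27 | T5 27-36 | T8 36-48 | T1 48-61 |
Completion: T1=61  T2=9  T3=14  T4=4  T5=36  T6=27  T7=20  T8=48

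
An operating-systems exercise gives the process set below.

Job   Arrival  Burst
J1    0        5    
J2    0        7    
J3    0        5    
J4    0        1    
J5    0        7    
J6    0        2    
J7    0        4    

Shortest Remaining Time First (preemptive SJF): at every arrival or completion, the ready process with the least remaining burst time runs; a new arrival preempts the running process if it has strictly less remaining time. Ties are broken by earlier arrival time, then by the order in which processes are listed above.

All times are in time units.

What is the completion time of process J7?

7

Timeline: | J4 0-1 | J6 1-3 | J7 3-7 | J1 7-12 | J3 12-17 | J2 17-24 | J5 24-31 |
Completion: J1=12  J2=24  J3=17  J4=1  J5=31  J6=3  J7=7
Turnaround (C−A): J1=12  J2=24  J3=17  J4=1  J5=31  J6=3  J7=7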